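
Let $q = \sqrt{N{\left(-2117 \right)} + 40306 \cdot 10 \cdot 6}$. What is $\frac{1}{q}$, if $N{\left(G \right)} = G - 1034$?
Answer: $\frac{\sqrt{2415209}}{2415209} \approx 0.00064346$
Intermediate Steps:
$N{\left(G \right)} = -1034 + G$
$q = \sqrt{2415209}$ ($q = \sqrt{\left(-1034 - 2117\right) + 40306 \cdot 10 \cdot 6} = \sqrt{-3151 + 40306 \cdot 60} = \sqrt{-3151 + 2418360} = \sqrt{2415209} \approx 1554.1$)
$\frac{1}{q} = \frac{1}{\sqrt{2415209}} = \frac{\sqrt{2415209}}{2415209}$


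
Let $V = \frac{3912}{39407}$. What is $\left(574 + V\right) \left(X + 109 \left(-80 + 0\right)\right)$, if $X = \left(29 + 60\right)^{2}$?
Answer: $- \frac{18076200470}{39407} \approx -4.5871 \cdot 10^{5}$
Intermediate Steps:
$X = 7921$ ($X = 89^{2} = 7921$)
$V = \frac{3912}{39407}$ ($V = 3912 \cdot \frac{1}{39407} = \frac{3912}{39407} \approx 0.099272$)
$\left(574 + V\right) \left(X + 109 \left(-80 + 0\right)\right) = \left(574 + \frac{3912}{39407}\right) \left(7921 + 109 \left(-80 + 0\right)\right) = \frac{22623530 \left(7921 + 109 \left(-80\right)\right)}{39407} = \frac{22623530 \left(7921 - 8720\right)}{39407} = \frac{22623530}{39407} \left(-799\right) = - \frac{18076200470}{39407}$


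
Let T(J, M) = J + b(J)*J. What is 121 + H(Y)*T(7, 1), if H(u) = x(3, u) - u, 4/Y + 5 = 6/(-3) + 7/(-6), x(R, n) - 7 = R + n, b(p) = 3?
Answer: 401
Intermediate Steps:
T(J, M) = 4*J (T(J, M) = J + 3*J = 4*J)
x(R, n) = 7 + R + n (x(R, n) = 7 + (R + n) = 7 + R + n)
Y = -24/49 (Y = 4/(-5 + (6/(-3) + 7/(-6))) = 4/(-5 + (6*(-⅓) + 7*(-⅙))) = 4/(-5 + (-2 - 7/6)) = 4/(-5 - 19/6) = 4/(-49/6) = 4*(-6/49) = -24/49 ≈ -0.48980)
H(u) = 10 (H(u) = (7 + 3 + u) - u = (10 + u) - u = 10)
121 + H(Y)*T(7, 1) = 121 + 10*(4*7) = 121 + 10*28 = 121 + 280 = 401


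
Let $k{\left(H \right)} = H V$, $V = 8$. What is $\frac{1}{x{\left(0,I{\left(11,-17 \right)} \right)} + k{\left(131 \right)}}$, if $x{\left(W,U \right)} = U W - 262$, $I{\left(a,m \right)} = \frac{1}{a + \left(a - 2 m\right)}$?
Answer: $\frac{1}{786} \approx 0.0012723$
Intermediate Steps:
$I{\left(a,m \right)} = \frac{1}{- 2 m + 2 a}$
$k{\left(H \right)} = 8 H$ ($k{\left(H \right)} = H 8 = 8 H$)
$x{\left(W,U \right)} = -262 + U W$
$\frac{1}{x{\left(0,I{\left(11,-17 \right)} \right)} + k{\left(131 \right)}} = \frac{1}{\left(-262 + \frac{1}{2 \left(11 - -17\right)} 0\right) + 8 \cdot 131} = \frac{1}{\left(-262 + \frac{1}{2 \left(11 + 17\right)} 0\right) + 1048} = \frac{1}{\left(-262 + \frac{1}{2 \cdot 28} \cdot 0\right) + 1048} = \frac{1}{\left(-262 + \frac{1}{2} \cdot \frac{1}{28} \cdot 0\right) + 1048} = \frac{1}{\left(-262 + \frac{1}{56} \cdot 0\right) + 1048} = \frac{1}{\left(-262 + 0\right) + 1048} = \frac{1}{-262 + 1048} = \frac{1}{786}$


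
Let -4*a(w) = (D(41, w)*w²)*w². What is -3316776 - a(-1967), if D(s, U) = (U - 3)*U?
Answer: 29004008924966854343/2 ≈ 1.4502e+19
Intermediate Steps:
D(s, U) = U*(-3 + U) (D(s, U) = (-3 + U)*U = U*(-3 + U))
a(w) = -w⁵*(-3 + w)/4 (a(w) = -(w*(-3 + w))*w²*w²/4 = -w³*(-3 + w)*w²/4 = -w⁵*(-3 + w)/4)
-3316776 - a(-1967) = -3316776 - (-1967)⁵*(3 - 1*(-1967))/4 = -3316776 - (-29445694340074607)*(3 + 1967)/4 = -3316776 - (-29445694340074607)*1970/4 = -3316776 - 1*(-29004008924973487895/2) = -3316776 + 29004008924973487895/2 = 29004008924966854343/2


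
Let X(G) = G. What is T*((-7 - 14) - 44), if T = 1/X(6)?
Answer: -65/6 ≈ -10.833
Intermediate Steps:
T = ⅙ (T = 1/6 = ⅙ ≈ 0.16667)
T*((-7 - 14) - 44) = ((-7 - 14) - 44)/6 = (-21 - 44)/6 = (⅙)*(-65) = -65/6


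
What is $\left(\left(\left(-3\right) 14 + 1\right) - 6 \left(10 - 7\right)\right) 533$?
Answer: $-31447$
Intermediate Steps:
$\left(\left(\left(-3\right) 14 + 1\right) - 6 \left(10 - 7\right)\right) 533 = \left(\left(-42 + 1\right) - 18\right) 533 = \left(-41 - 18\right) 533 = \left(-59\right) 533 = -31447$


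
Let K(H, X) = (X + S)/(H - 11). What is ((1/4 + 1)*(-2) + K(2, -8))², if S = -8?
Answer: 169/324 ≈ 0.52160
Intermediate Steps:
K(H, X) = (-8 + X)/(-11 + H) (K(H, X) = (X - 8)/(H - 11) = (-8 + X)/(-11 + H))
((1/4 + 1)*(-2) + K(2, -8))² = ((1/4 + 1)*(-2) + (-8 - 8)/(-11 + 2))² = ((¼ + 1)*(-2) - 16/(-9))² = ((5/4)*(-2) - ⅑*(-16))² = (-5/2 + 16/9)² = (-13/18)² = 169/324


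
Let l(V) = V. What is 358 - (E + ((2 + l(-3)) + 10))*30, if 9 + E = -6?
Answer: 538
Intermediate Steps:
E = -15 (E = -9 - 6 = -15)
358 - (E + ((2 + l(-3)) + 10))*30 = 358 - (-15 + ((2 - 3) + 10))*30 = 358 - (-15 + (-1 + 10))*30 = 358 - (-15 + 9)*30 = 358 - (-6)*30 = 358 - 1*(-180) = 358 + 180 = 538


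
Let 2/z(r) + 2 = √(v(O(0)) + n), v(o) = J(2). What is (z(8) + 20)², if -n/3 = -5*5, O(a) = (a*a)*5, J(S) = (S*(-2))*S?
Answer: 1597964/3969 + 5056*√67/3969 ≈ 413.04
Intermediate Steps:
J(S) = -2*S² (J(S) = (-2*S)*S = -2*S²)
O(a) = 5*a² (O(a) = a²*5 = 5*a²)
v(o) = -8 (v(o) = -2*2² = -2*4 = -8)
n = 75 (n = -(-15)*5 = -3*(-25) = 75)
z(r) = 2/(-2 + √67) (z(r) = 2/(-2 + √(-8 + 75)) = 2/(-2 + √67))
(z(8) + 20)² = ((4/63 + 2*√67/63) + 20)² = (1264/63 + 2*√67/63)²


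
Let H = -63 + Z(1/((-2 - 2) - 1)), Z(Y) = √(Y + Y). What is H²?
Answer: (315 - I*√10)²/25 ≈ 3968.6 - 79.689*I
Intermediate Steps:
Z(Y) = √2*√Y (Z(Y) = √(2*Y) = √2*√Y)
H = -63 + I*√10/5 (H = -63 + √2*√(1/((-2 - 2) - 1)) = -63 + √2*√(1/(-4 - 1)) = -63 + √2*√(1/(-5)) = -63 + √2*√(-⅕) = -63 + √2*(I*√5/5) = -63 + I*√10/5 ≈ -63.0 + 0.63246*I)
H² = (-63 + I*√10/5)²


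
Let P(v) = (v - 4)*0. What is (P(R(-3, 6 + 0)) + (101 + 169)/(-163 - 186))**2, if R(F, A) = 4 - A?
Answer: 72900/121801 ≈ 0.59852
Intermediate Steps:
P(v) = 0 (P(v) = (-4 + v)*0 = 0)
(P(R(-3, 6 + 0)) + (101 + 169)/(-163 - 186))**2 = (0 + (101 + 169)/(-163 - 186))**2 = (0 + 270/(-349))**2 = (0 + 270*(-1/349))**2 = (0 - 270/349)**2 = (-270/349)**2 = 72900/121801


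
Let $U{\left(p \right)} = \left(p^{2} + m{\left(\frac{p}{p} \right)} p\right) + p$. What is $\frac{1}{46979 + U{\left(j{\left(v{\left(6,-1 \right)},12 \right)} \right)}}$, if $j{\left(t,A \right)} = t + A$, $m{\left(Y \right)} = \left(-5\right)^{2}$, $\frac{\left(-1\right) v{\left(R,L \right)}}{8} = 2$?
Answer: $\frac{1}{46891} \approx 2.1326 \cdot 10^{-5}$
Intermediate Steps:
$v{\left(R,L \right)} = -16$ ($v{\left(R,L \right)} = \left(-8\right) 2 = -16$)
$m{\left(Y \right)} = 25$
$j{\left(t,A \right)} = A + t$
$U{\left(p \right)} = p^{2} + 26 p$ ($U{\left(p \right)} = \left(p^{2} + 25 p\right) + p = p^{2} + 26 p$)
$\frac{1}{46979 + U{\left(j{\left(v{\left(6,-1 \right)},12 \right)} \right)}} = \frac{1}{46979 + \left(12 - 16\right) \left(26 + \left(12 - 16\right)\right)} = \frac{1}{46979 - 4 \left(26 - 4\right)} = \frac{1}{46979 - 88} = \frac{1}{46891}$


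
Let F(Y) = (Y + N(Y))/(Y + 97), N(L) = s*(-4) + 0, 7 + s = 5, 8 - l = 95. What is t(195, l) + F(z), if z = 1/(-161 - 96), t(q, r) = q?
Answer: 4863015/24928 ≈ 195.08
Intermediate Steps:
l = -87 (l = 8 - 1*95 = 8 - 95 = -87)
s = -2 (s = -7 + 5 = -2)
N(L) = 8 (N(L) = -2*(-4) + 0 = 8 + 0 = 8)
z = -1/257 (z = 1/(-257) = -1/257 ≈ -0.0038911)
F(Y) = (8 + Y)/(97 + Y) (F(Y) = (Y + 8)/(Y + 97) = (8 + Y)/(97 + Y))
t(195, l) + F(z) = 195 + (8 - 1/257)/(97 - 1/257) = 195 + (2055/257)/(24928/257) = 195 + (257/24928)*(2055/257) = 195 + 2055/24928 = 4863015/24928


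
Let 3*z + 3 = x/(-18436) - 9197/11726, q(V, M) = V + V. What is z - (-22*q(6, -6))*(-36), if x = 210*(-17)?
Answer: -70051314524/7369791 ≈ -9505.2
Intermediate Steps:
x = -3570
q(V, M) = 2*V
z = -8820860/7369791 (z = -1 + (-3570/(-18436) - 9197/11726)/3 = -1 + (-3570*(-1/18436) - 9197*1/11726)/3 = -1 + (1785/9218 - 9197/11726)/3 = -1 + (⅓)*(-1451069/2456597) = -1 - 1451069/7369791 = -8820860/7369791 ≈ -1.1969)
z - (-22*q(6, -6))*(-36) = -8820860/7369791 - (-44*6)*(-36) = -8820860/7369791 - (-22*12)*(-36) = -8820860/7369791 - (-264)*(-36) = -8820860/7369791 - 1*9504 = -8820860/7369791 - 9504 = -70051314524/7369791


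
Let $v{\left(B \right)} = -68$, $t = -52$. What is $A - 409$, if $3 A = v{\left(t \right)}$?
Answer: $- \frac{1295}{3} \approx -431.67$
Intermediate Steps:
$A = - \frac{68}{3}$ ($A = \frac{1}{3} \left(-68\right) = - \frac{68}{3} \approx -22.667$)
$A - 409 = - \frac{68}{3} - 409 = - \frac{1295}{3}$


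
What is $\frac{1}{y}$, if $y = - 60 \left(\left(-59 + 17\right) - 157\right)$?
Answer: $\frac{1}{11940} \approx 8.3752 \cdot 10^{-5}$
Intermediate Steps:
$y = 11940$ ($y = - 60 \left(-42 - 157\right) = \left(-60\right) \left(-199\right) = 11940$)
$\frac{1}{y} = \frac{1}{11940}$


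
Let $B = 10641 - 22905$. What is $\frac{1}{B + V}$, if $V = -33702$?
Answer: $- \frac{1}{45966} \approx -2.1755 \cdot 10^{-5}$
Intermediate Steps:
$B = -12264$ ($B = 10641 - 22905 = -12264$)
$\frac{1}{B + V} = \frac{1}{-12264 - 33702} = \frac{1}{-45966} = - \frac{1}{45966}$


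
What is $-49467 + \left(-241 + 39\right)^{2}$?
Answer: $-8663$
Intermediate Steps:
$-49467 + \left(-241 + 39\right)^{2} = -49467 + \left(-202\right)^{2} = -49467 + 40804 = -8663$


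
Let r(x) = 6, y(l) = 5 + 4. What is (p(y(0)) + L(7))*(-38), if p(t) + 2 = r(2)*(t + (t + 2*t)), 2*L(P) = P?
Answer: -8265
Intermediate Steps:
L(P) = P/2
y(l) = 9
p(t) = -2 + 24*t (p(t) = -2 + 6*(t + (t + 2*t)) = -2 + 6*(t + 3*t) = -2 + 6*(4*t) = -2 + 24*t)
(p(y(0)) + L(7))*(-38) = ((-2 + 24*9) + (½)*7)*(-38) = ((-2 + 216) + 7/2)*(-38) = (214 + 7/2)*(-38) = (435/2)*(-38) = -8265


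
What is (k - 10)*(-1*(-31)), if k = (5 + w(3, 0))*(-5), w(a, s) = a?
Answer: -1550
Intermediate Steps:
k = -40 (k = (5 + 3)*(-5) = 8*(-5) = -40)
(k - 10)*(-1*(-31)) = (-40 - 10)*(-1*(-31)) = -50*31 = -1550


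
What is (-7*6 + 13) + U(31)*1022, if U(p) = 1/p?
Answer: 123/31 ≈ 3.9677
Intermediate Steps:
(-7*6 + 13) + U(31)*1022 = (-7*6 + 13) + 1022/31 = (-42 + 13) + (1/31)*1022 = -29 + 1022/31 = 123/31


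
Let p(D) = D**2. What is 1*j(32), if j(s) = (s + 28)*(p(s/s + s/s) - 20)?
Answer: -960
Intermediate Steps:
j(s) = -448 - 16*s (j(s) = (s + 28)*((s/s + s/s)**2 - 20) = (28 + s)*((1 + 1)**2 - 20) = (28 + s)*(2**2 - 20) = (28 + s)*(4 - 20) = (28 + s)*(-16) = -448 - 16*s)
1*j(32) = 1*(-448 - 16*32) = 1*(-448 - 512) = 1*(-960) = -960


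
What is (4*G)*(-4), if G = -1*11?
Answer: 176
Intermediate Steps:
G = -11
(4*G)*(-4) = (4*(-11))*(-4) = -44*(-4) = 176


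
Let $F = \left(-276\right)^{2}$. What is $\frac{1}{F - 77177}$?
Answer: $- \frac{1}{1001} \approx -0.000999$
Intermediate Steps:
$F = 76176$
$\frac{1}{F - 77177} = \frac{1}{76176 - 77177} = \frac{1}{-1001} = - \frac{1}{1001}$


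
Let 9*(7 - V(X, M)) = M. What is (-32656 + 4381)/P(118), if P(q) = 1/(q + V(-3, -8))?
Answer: -10678525/3 ≈ -3.5595e+6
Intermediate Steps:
V(X, M) = 7 - M/9
P(q) = 1/(71/9 + q) (P(q) = 1/(q + (7 - 1/9*(-8))) = 1/(q + (7 + 8/9)) = 1/(q + 71/9) = 1/(71/9 + q))
(-32656 + 4381)/P(118) = (-32656 + 4381)/((9/(71 + 9*118))) = -28275/(9/(71 + 1062)) = -28275/(9/1133) = -28275/(9*(1/1133)) = -28275/9/1133 = -28275*1133/9 = -10678525/3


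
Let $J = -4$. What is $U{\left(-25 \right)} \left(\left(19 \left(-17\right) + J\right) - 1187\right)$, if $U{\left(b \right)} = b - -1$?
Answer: $36336$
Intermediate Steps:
$U{\left(b \right)} = 1 + b$ ($U{\left(b \right)} = b + 1 = 1 + b$)
$U{\left(-25 \right)} \left(\left(19 \left(-17\right) + J\right) - 1187\right) = \left(1 - 25\right) \left(\left(19 \left(-17\right) - 4\right) - 1187\right) = - 24 \left(\left(-323 - 4\right) - 1187\right) = - 24 \left(-327 - 1187\right) = \left(-24\right) \left(-1514\right) = 36336$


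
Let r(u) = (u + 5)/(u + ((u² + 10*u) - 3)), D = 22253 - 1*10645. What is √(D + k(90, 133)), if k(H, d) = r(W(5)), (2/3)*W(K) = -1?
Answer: √55264722/69 ≈ 107.74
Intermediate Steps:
W(K) = -3/2 (W(K) = (3/2)*(-1) = -3/2)
D = 11608 (D = 22253 - 10645 = 11608)
r(u) = (5 + u)/(-3 + u² + 11*u) (r(u) = (5 + u)/(u + (-3 + u² + 10*u)) = (5 + u)/(-3 + u² + 11*u))
k(H, d) = -14/69 (k(H, d) = (5 - 3/2)/(-3 + (-3/2)² + 11*(-3/2)) = (7/2)/(-3 + 9/4 - 33/2) = (7/2)/(-69/4) = -4/69*7/2 = -14/69)
√(D + k(90, 133)) = √(11608 - 14/69) = √(800938/69) = √55264722/69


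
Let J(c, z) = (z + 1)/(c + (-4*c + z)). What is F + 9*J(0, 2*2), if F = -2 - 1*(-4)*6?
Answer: 133/4 ≈ 33.250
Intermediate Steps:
J(c, z) = (1 + z)/(z - 3*c) (J(c, z) = (1 + z)/(c + (z - 4*c)) = (1 + z)/(z - 3*c))
F = 22 (F = -2 + 4*6 = -2 + 24 = 22)
F + 9*J(0, 2*2) = 22 + 9*((1 + 2*2)/(2*2 - 3*0)) = 22 + 9*((1 + 4)/(4 + 0)) = 22 + 9*(5/4) = 22 + 45/4 = 133/4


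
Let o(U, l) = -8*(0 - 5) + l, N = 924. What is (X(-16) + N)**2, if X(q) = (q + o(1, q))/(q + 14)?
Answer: 846400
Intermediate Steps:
o(U, l) = 40 + l (o(U, l) = -8*(-5) + l = -4*(-10) + l = 40 + l)
X(q) = (40 + 2*q)/(14 + q) (X(q) = (q + (40 + q))/(q + 14) = (40 + 2*q)/(14 + q))
(X(-16) + N)**2 = (2*(20 - 16)/(14 - 16) + 924)**2 = (2*4/(-2) + 924)**2 = (2*(-1/2)*4 + 924)**2 = (-4 + 924)**2 = 920**2 = 846400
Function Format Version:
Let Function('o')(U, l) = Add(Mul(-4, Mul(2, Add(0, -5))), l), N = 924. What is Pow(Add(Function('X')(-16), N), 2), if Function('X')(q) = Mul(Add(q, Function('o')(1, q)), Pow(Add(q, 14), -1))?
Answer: 846400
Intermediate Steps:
Function('o')(U, l) = Add(40, l) (Function('o')(U, l) = Add(Mul(-4, Mul(2, -5)), l) = Add(Mul(-4, -10), l) = Add(40, l))
Function('X')(q) = Mul(Pow(Add(14, q), -1), Add(40, Mul(2, q))) (Function('X')(q) = Mul(Add(q, Add(40, q)), Pow(Add(q, 14), -1)) = Mul(Add(40, Mul(2, q)), Pow(Add(14, q), -1)) = Mul(Pow(Add(14, q), -1), Add(40, Mul(2, q))))
Pow(Add(Function('X')(-16), N), 2) = Pow(Add(Mul(2, Pow(Add(14, -16), -1), Add(20, -16)), 924), 2) = Pow(Add(Mul(2, Pow(-2, -1), 4), 924), 2) = Pow(Add(Mul(2, Rational(-1, 2), 4), 924), 2) = Pow(Add(-4, 924), 2) = Pow(920, 2) = 846400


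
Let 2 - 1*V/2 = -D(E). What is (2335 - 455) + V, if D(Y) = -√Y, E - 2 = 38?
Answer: 1884 - 4*√10 ≈ 1871.4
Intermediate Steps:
E = 40 (E = 2 + 38 = 40)
V = 4 - 4*√10 (V = 4 - (-2)*(-√40) = 4 - (-2)*(-2*√10) = 4 - 4*√10 ≈ -8.6491)
(2335 - 455) + V = (2335 - 455) + (4 - 4*√10) = 1880 + (4 - 4*√10) = 1884 - 4*√10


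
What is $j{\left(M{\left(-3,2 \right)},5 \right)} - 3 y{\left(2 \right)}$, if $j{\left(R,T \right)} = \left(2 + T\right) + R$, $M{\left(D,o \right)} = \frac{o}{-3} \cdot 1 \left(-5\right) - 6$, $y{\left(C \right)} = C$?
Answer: $- \frac{5}{3} \approx -1.6667$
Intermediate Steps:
$M{\left(D,o \right)} = -6 + \frac{5 o}{3}$ ($M{\left(D,o \right)} = o \left(- \frac{1}{3}\right) 1 \left(-5\right) - 6 = - \frac{o}{3} \cdot 1 \left(-5\right) - 6 = - \frac{o}{3} \left(-5\right) - 6 = \frac{5 o}{3} - 6 = -6 + \frac{5 o}{3}$)
$j{\left(R,T \right)} = 2 + R + T$
$j{\left(M{\left(-3,2 \right)},5 \right)} - 3 y{\left(2 \right)} = \left(2 + \left(-6 + \frac{5}{3} \cdot 2\right) + 5\right) - 6 = \left(2 + \left(-6 + \frac{10}{3}\right) + 5\right) - 6 = \left(2 - \frac{8}{3} + 5\right) - 6 = \frac{13}{3} - 6 = - \frac{5}{3}$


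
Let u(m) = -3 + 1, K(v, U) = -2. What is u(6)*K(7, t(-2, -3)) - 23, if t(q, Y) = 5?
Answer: -19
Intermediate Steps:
u(m) = -2
u(6)*K(7, t(-2, -3)) - 23 = -2*(-2) - 23 = 4 - 23 = -19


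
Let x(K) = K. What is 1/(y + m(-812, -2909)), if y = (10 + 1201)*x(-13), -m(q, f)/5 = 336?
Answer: -1/17423 ≈ -5.7395e-5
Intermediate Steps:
m(q, f) = -1680 (m(q, f) = -5*336 = -1680)
y = -15743 (y = (10 + 1201)*(-13) = 1211*(-13) = -15743)
1/(y + m(-812, -2909)) = 1/(-15743 - 1680) = 1/(-17423) = -1/17423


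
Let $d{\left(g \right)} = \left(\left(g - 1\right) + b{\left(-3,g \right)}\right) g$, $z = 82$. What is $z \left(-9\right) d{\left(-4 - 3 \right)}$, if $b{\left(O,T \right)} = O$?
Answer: $-56826$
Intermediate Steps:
$d{\left(g \right)} = g \left(-4 + g\right)$ ($d{\left(g \right)} = \left(\left(g - 1\right) - 3\right) g = \left(\left(-1 + g\right) - 3\right) g = \left(-4 + g\right) g = g \left(-4 + g\right)$)
$z \left(-9\right) d{\left(-4 - 3 \right)} = 82 \left(-9\right) \left(-4 - 3\right) \left(-4 - 7\right) = - 738 \left(-4 - 3\right) \left(-4 - 7\right) = - 738 \left(- 7 \left(-4 - 7\right)\right) = - 738 \left(\left(-7\right) \left(-11\right)\right) = \left(-738\right) 77 = -56826$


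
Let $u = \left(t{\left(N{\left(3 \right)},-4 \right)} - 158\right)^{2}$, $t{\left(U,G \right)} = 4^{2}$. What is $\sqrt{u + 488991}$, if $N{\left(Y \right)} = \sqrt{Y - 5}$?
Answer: $\sqrt{509155} \approx 713.55$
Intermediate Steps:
$N{\left(Y \right)} = \sqrt{-5 + Y}$
$t{\left(U,G \right)} = 16$
$u = 20164$ ($u = \left(16 - 158\right)^{2} = \left(-142\right)^{2} = 20164$)
$\sqrt{u + 488991} = \sqrt{20164 + 488991} = \sqrt{509155}$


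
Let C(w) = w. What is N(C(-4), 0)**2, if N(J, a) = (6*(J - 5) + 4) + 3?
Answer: 2209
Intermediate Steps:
N(J, a) = -23 + 6*J (N(J, a) = (6*(-5 + J) + 4) + 3 = ((-30 + 6*J) + 4) + 3 = (-26 + 6*J) + 3 = -23 + 6*J)
N(C(-4), 0)**2 = (-23 + 6*(-4))**2 = (-23 - 24)**2 = (-47)**2 = 2209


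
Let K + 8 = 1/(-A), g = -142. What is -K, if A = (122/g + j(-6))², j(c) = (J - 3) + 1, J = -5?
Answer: 2495953/311364 ≈ 8.0162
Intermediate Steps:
j(c) = -7 (j(c) = (-5 - 3) + 1 = -8 + 1 = -7)
A = 311364/5041 (A = (122/(-142) - 7)² = (122*(-1/142) - 7)² = (-61/71 - 7)² = (-558/71)² = 311364/5041 ≈ 61.766)
K = -2495953/311364 (K = -8 + 1/(-1*311364/5041) = -8 + 1/(-311364/5041) = -8 - 5041/311364 = -2495953/311364 ≈ -8.0162)
-K = -1*(-2495953/311364) = 2495953/311364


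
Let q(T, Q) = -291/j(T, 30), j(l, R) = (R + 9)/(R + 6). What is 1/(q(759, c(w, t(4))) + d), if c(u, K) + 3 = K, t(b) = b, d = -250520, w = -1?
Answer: -13/3260252 ≈ -3.9874e-6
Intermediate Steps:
j(l, R) = (9 + R)/(6 + R)
c(u, K) = -3 + K
q(T, Q) = -3492/13 (q(T, Q) = -291*(6 + 30)/(9 + 30) = -291/(39/36) = -291/((1/36)*39) = -291/13/12 = -291*12/13 = -3492/13)
1/(q(759, c(w, t(4))) + d) = 1/(-3492/13 - 250520) = 1/(-3260252/13) = -13/3260252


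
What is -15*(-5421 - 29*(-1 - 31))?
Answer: 67395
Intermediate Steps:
-15*(-5421 - 29*(-1 - 31)) = -15*(-5421 - 29*(-32)) = -15*(-5421 + 928) = -15*(-4493) = 67395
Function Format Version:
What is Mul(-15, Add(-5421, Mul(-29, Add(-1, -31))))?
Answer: 67395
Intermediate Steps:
Mul(-15, Add(-5421, Mul(-29, Add(-1, -31)))) = Mul(-15, Add(-5421, Mul(-29, -32))) = Mul(-15, Add(-5421, 928)) = Mul(-15, -4493) = 67395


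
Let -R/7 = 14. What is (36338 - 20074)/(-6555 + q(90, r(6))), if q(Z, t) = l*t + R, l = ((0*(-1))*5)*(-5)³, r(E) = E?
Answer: -16264/6653 ≈ -2.4446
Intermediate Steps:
R = -98 (R = -7*14 = -98)
l = 0 (l = (0*5)*(-125) = 0*(-125) = 0)
q(Z, t) = -98 (q(Z, t) = 0*t - 98 = 0 - 98 = -98)
(36338 - 20074)/(-6555 + q(90, r(6))) = (36338 - 20074)/(-6555 - 98) = 16264/(-6653) = 16264*(-1/6653) = -16264/6653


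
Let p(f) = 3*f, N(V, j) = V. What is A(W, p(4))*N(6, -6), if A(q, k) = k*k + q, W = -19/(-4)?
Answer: 1785/2 ≈ 892.50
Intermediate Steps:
W = 19/4 (W = -19*(-¼) = 19/4 ≈ 4.7500)
A(q, k) = q + k² (A(q, k) = k² + q = q + k²)
A(W, p(4))*N(6, -6) = (19/4 + (3*4)²)*6 = (19/4 + 12²)*6 = (19/4 + 144)*6 = (595/4)*6 = 1785/2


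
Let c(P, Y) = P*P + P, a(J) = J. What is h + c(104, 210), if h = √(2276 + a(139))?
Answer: 10920 + √2415 ≈ 10969.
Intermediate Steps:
c(P, Y) = P + P² (c(P, Y) = P² + P = P + P²)
h = √2415 (h = √(2276 + 139) = √2415 ≈ 49.143)
h + c(104, 210) = √2415 + 104*(1 + 104) = √2415 + 104*105 = √2415 + 10920 = 10920 + √2415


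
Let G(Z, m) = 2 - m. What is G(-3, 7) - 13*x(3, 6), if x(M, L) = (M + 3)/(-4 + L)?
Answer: -44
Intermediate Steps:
x(M, L) = (3 + M)/(-4 + L)
G(-3, 7) - 13*x(3, 6) = (2 - 1*7) - 13*(3 + 3)/(-4 + 6) = (2 - 7) - 13*6/2 = -5 - 13*6/2 = -5 - 13*3 = -5 - 39 = -44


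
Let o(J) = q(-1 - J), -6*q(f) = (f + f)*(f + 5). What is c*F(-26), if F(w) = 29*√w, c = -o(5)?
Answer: 58*I*√26 ≈ 295.74*I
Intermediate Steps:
q(f) = -f*(5 + f)/3 (q(f) = -(f + f)*(f + 5)/6 = -2*f*(5 + f)/6 = -f*(5 + f)/3)
o(J) = -(-1 - J)*(4 - J)/3 (o(J) = -(-1 - J)*(5 + (-1 - J))/3 = -(-1 - J)*(4 - J)/3)
c = 2 (c = -(-1)*(1 + 5)*(-4 + 5)/3 = -(-1)*6/3 = -1*(-2) = 2)
c*F(-26) = 2*(29*√(-26)) = 2*(29*(I*√26)) = 2*(29*I*√26) = 58*I*√26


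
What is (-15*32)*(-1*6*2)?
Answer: 5760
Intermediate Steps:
(-15*32)*(-1*6*2) = -(-2880)*2 = -480*(-12) = 5760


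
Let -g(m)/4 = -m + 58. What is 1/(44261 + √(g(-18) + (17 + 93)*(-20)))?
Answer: 44261/1959038625 - 2*I*√626/1959038625 ≈ 2.2593e-5 - 2.5543e-8*I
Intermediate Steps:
g(m) = -232 + 4*m (g(m) = -4*(-m + 58) = -4*(58 - m) = -232 + 4*m)
1/(44261 + √(g(-18) + (17 + 93)*(-20))) = 1/(44261 + √((-232 + 4*(-18)) + (17 + 93)*(-20))) = 1/(44261 + √((-232 - 72) + 110*(-20))) = 1/(44261 + √(-304 - 2200)) = 1/(44261 + √(-2504)) = 1/(44261 + 2*I*√626)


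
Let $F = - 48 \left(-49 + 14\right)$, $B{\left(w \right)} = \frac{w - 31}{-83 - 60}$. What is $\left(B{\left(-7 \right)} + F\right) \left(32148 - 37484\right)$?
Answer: $- \frac{1282123408}{143} \approx -8.9659 \cdot 10^{6}$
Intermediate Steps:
$B{\left(w \right)} = \frac{31}{143} - \frac{w}{143}$ ($B{\left(w \right)} = \frac{-31 + w}{-143} = \left(-31 + w\right) \left(- \frac{1}{143}\right) = \frac{31}{143} - \frac{w}{143}$)
$F = 1680$ ($F = \left(-48\right) \left(-35\right) = 1680$)
$\left(B{\left(-7 \right)} + F\right) \left(32148 - 37484\right) = \left(\left(\frac{31}{143} - - \frac{7}{143}\right) + 1680\right) \left(32148 - 37484\right) = \left(\left(\frac{31}{143} + \frac{7}{143}\right) + 1680\right) \left(-5336\right) = \left(\frac{38}{143} + 1680\right) \left(-5336\right) = \frac{240278}{143} \left(-5336\right) = - \frac{1282123408}{143}$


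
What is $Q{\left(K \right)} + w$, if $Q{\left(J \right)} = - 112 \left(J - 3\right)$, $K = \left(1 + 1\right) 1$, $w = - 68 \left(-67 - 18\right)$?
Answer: $5892$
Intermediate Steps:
$w = 5780$ ($w = \left(-68\right) \left(-85\right) = 5780$)
$K = 2$ ($K = 2 \cdot 1 = 2$)
$Q{\left(J \right)} = 336 - 112 J$ ($Q{\left(J \right)} = - 112 \left(-3 + J\right) = 336 - 112 J$)
$Q{\left(K \right)} + w = \left(336 - 224\right) + 5780 = 112 + 5780 = 5892$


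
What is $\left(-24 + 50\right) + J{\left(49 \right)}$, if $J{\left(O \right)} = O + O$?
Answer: $124$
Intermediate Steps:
$J{\left(O \right)} = 2 O$
$\left(-24 + 50\right) + J{\left(49 \right)} = \left(-24 + 50\right) + 2 \cdot 49 = 26 + 98 = 124$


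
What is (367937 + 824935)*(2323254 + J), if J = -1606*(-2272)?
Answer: 7123934170992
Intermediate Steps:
J = 3648832
(367937 + 824935)*(2323254 + J) = (367937 + 824935)*(2323254 + 3648832) = 1192872*5972086 = 7123934170992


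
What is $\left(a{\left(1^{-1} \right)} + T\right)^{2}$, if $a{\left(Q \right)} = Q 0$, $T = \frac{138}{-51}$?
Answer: $\frac{2116}{289} \approx 7.3218$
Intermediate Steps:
$T = - \frac{46}{17}$ ($T = 138 \left(- \frac{1}{51}\right) = - \frac{46}{17} \approx -2.7059$)
$a{\left(Q \right)} = 0$
$\left(a{\left(1^{-1} \right)} + T\right)^{2} = \left(0 - \frac{46}{17}\right)^{2} = \left(- \frac{46}{17}\right)^{2} = \frac{2116}{289}$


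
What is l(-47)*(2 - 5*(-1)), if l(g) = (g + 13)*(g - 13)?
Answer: 14280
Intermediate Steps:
l(g) = (-13 + g)*(13 + g) (l(g) = (13 + g)*(-13 + g) = (-13 + g)*(13 + g))
l(-47)*(2 - 5*(-1)) = (-169 + (-47)²)*(2 - 5*(-1)) = (-169 + 2209)*(2 + 5) = 2040*7 = 14280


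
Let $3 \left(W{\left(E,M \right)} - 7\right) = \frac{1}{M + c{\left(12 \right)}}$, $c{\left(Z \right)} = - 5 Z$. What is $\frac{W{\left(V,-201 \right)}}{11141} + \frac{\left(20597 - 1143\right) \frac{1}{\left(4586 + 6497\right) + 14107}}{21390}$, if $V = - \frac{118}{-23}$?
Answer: $\frac{520401058327}{783382089397050} \approx 0.0006643$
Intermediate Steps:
$V = \frac{118}{23}$ ($V = \left(-118\right) \left(- \frac{1}{23}\right) = \frac{118}{23} \approx 5.1304$)
$W{\left(E,M \right)} = 7 + \frac{1}{3 \left(-60 + M\right)}$ ($W{\left(E,M \right)} = 7 + \frac{1}{3 \left(M - 60\right)} = 7 + \frac{1}{3 \left(-60 + M\right)}$)
$\frac{W{\left(V,-201 \right)}}{11141} + \frac{\left(20597 - 1143\right) \frac{1}{\left(4586 + 6497\right) + 14107}}{21390} = \frac{\frac{1}{3} \frac{1}{-60 - 201} \left(-1259 + 21 \left(-201\right)\right)}{11141} + \frac{\left(20597 - 1143\right) \frac{1}{\left(4586 + 6497\right) + 14107}}{21390} = \frac{-1259 - 4221}{3 \left(-261\right)} \frac{1}{11141} + \frac{19454}{11083 + 14107} \cdot \frac{1}{21390} = \frac{1}{3} \left(- \frac{1}{261}\right) \left(-5480\right) \frac{1}{11141} + \frac{19454}{25190} \cdot \frac{1}{21390} = \frac{5480}{783} \cdot \frac{1}{11141} + 19454 \cdot \frac{1}{25190} \cdot \frac{1}{21390} = \frac{5480}{8723403} + \frac{9727}{12595} \cdot \frac{1}{21390} = \frac{5480}{8723403} + \frac{9727}{269407050} = \frac{520401058327}{783382089397050}$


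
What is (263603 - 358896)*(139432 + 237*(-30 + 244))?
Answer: -18119963950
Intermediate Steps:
(263603 - 358896)*(139432 + 237*(-30 + 244)) = -95293*(139432 + 237*214) = -95293*(139432 + 50718) = -95293*190150 = -18119963950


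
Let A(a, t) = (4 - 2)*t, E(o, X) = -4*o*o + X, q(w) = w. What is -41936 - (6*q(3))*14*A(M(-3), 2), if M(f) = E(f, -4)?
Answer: -42944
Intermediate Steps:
E(o, X) = X - 4*o**2 (E(o, X) = -4*o**2 + X = X - 4*o**2)
M(f) = -4 - 4*f**2
A(a, t) = 2*t
-41936 - (6*q(3))*14*A(M(-3), 2) = -41936 - (6*3)*14*2*2 = -41936 - 18*14*4 = -41936 - 252*4 = -41936 - 1*1008 = -41936 - 1008 = -42944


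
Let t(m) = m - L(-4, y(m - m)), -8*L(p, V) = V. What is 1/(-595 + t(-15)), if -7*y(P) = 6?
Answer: -28/17083 ≈ -0.0016391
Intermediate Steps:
y(P) = -6/7 (y(P) = -⅐*6 = -6/7)
L(p, V) = -V/8
t(m) = -3/28 + m (t(m) = m - (-1)*(-6)/(8*7) = m - 1*3/28 = m - 3/28 = -3/28 + m)
1/(-595 + t(-15)) = 1/(-595 + (-3/28 - 15)) = 1/(-595 - 423/28) = 1/(-17083/28) = -28/17083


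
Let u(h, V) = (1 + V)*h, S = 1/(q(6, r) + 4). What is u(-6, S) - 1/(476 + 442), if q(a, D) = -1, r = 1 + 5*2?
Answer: -7345/918 ≈ -8.0011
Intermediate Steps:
r = 11 (r = 1 + 10 = 11)
S = ⅓ (S = 1/(-1 + 4) = 1/3 = ⅓ ≈ 0.33333)
u(h, V) = h*(1 + V)
u(-6, S) - 1/(476 + 442) = -6*(1 + ⅓) - 1/(476 + 442) = -6*4/3 - 1/918 = -8 - 1*1/918 = -8 - 1/918 = -7345/918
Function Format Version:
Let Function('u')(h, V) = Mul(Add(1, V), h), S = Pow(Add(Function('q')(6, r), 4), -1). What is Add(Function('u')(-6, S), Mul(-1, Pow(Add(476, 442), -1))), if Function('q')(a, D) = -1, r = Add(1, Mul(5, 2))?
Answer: Rational(-7345, 918) ≈ -8.0011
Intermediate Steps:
r = 11 (r = Add(1, 10) = 11)
S = Rational(1, 3) (S = Pow(Add(-1, 4), -1) = Pow(3, -1) = Rational(1, 3) ≈ 0.33333)
Function('u')(h, V) = Mul(h, Add(1, V))
Add(Function('u')(-6, S), Mul(-1, Pow(Add(476, 442), -1))) = Add(Mul(-6, Add(1, Rational(1, 3))), Mul(-1, Pow(Add(476, 442), -1))) = Add(Mul(-6, Rational(4, 3)), Mul(-1, Pow(918, -1))) = Add(-8, Mul(-1, Rational(1, 918))) = Add(-8, Rational(-1, 918)) = Rational(-7345, 918)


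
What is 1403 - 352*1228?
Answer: -430853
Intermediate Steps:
1403 - 352*1228 = 1403 - 432256 = -430853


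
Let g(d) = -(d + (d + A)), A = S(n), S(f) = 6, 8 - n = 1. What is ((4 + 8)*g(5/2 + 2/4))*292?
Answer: -42048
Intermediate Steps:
n = 7 (n = 8 - 1*1 = 8 - 1 = 7)
A = 6
g(d) = -6 - 2*d (g(d) = -(d + (d + 6)) = -(d + (6 + d)) = -(6 + 2*d) = -6 - 2*d)
((4 + 8)*g(5/2 + 2/4))*292 = ((4 + 8)*(-6 - 2*(5/2 + 2/4)))*292 = (12*(-6 - 2*(5*(½) + 2*(¼))))*292 = (12*(-6 - 2*(5/2 + ½)))*292 = (12*(-6 - 2*3))*292 = (12*(-6 - 6))*292 = (12*(-12))*292 = -144*292 = -42048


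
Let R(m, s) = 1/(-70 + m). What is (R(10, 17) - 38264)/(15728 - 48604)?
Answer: 2295841/1972560 ≈ 1.1639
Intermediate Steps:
(R(10, 17) - 38264)/(15728 - 48604) = (1/(-70 + 10) - 38264)/(15728 - 48604) = (1/(-60) - 38264)/(-32876) = (-1/60 - 38264)*(-1/32876) = -2295841/60*(-1/32876) = 2295841/1972560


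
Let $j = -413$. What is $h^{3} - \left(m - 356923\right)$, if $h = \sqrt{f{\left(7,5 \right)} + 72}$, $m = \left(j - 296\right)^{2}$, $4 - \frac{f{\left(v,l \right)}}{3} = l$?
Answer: $-145758 + 69 \sqrt{69} \approx -1.4518 \cdot 10^{5}$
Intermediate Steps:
$f{\left(v,l \right)} = 12 - 3 l$
$m = 502681$ ($m = \left(-413 - 296\right)^{2} = \left(-709\right)^{2} = 502681$)
$h = \sqrt{69}$ ($h = \sqrt{\left(12 - 15\right) + 72} = \sqrt{-3 + 72} = \sqrt{69} \approx 8.3066$)
$h^{3} - \left(m - 356923\right) = \left(\sqrt{69}\right)^{3} - \left(502681 - 356923\right) = 69 \sqrt{69} - 145758 = -145758 + 69 \sqrt{69}$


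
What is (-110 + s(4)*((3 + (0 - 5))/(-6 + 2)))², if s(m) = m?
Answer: 11664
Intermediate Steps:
(-110 + s(4)*((3 + (0 - 5))/(-6 + 2)))² = (-110 + 4*((3 + (0 - 5))/(-6 + 2)))² = (-110 + 4*((3 - 5)/(-4)))² = (-110 + 4*(-2*(-¼)))² = (-110 + 4*(½))² = (-110 + 2)² = (-108)² = 11664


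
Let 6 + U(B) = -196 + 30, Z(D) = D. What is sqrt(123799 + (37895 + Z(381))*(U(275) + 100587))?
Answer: sqrt(3843608339) ≈ 61997.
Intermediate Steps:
U(B) = -172 (U(B) = -6 + (-196 + 30) = -6 - 166 = -172)
sqrt(123799 + (37895 + Z(381))*(U(275) + 100587)) = sqrt(123799 + (37895 + 381)*(-172 + 100587)) = sqrt(123799 + 38276*100415) = sqrt(123799 + 3843484540) = sqrt(3843608339)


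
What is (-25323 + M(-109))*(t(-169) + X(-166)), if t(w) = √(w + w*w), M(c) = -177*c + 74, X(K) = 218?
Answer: -1298408 - 154856*√42 ≈ -2.3020e+6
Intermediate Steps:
M(c) = 74 - 177*c
t(w) = √(w + w²)
(-25323 + M(-109))*(t(-169) + X(-166)) = (-25323 + (74 - 177*(-109)))*(√(-169*(1 - 169)) + 218) = (-25323 + (74 + 19293))*(√(-169*(-168)) + 218) = (-25323 + 19367)*(√28392 + 218) = -5956*(26*√42 + 218) = -5956*(218 + 26*√42) = -1298408 - 154856*√42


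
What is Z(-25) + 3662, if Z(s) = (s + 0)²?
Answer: 4287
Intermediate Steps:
Z(s) = s²
Z(-25) + 3662 = (-25)² + 3662 = 625 + 3662 = 4287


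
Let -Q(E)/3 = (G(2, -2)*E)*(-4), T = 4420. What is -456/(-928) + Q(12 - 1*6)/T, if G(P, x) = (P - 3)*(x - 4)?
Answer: 75513/128180 ≈ 0.58912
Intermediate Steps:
G(P, x) = (-4 + x)*(-3 + P) (G(P, x) = (-3 + P)*(-4 + x) = (-4 + x)*(-3 + P))
Q(E) = 72*E (Q(E) = -3*(12 - 4*2 - 3*(-2) + 2*(-2))*E*(-4) = -3*(12 - 8 + 6 - 4)*E*(-4) = -3*6*E*(-4) = -(-72)*E = 72*E)
-456/(-928) + Q(12 - 1*6)/T = -456/(-928) + (72*(12 - 1*6))/4420 = -456*(-1/928) + (72*(12 - 6))*(1/4420) = 57/116 + (72*6)*(1/4420) = 57/116 + 432*(1/4420) = 57/116 + 108/1105 = 75513/128180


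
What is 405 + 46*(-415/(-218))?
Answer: 53690/109 ≈ 492.57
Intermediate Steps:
405 + 46*(-415/(-218)) = 405 + 46*(-415*(-1/218)) = 405 + 46*(415/218) = 405 + 9545/109 = 53690/109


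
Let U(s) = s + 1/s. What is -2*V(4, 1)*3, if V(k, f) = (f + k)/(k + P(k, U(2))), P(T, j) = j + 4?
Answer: -20/7 ≈ -2.8571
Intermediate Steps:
P(T, j) = 4 + j
V(k, f) = (f + k)/(13/2 + k) (V(k, f) = (f + k)/(k + (4 + (2 + 1/2))) = (f + k)/(k + (4 + 5/2)) = (f + k)/(k + 13/2) = (f + k)/(13/2 + k))
-2*V(4, 1)*3 = -4*(1 + 4)/(13 + 2*4)*3 = -4*5/(13 + 8)*3 = -4*5/21*3 = -2*10/21*3 = -20/21*3 = -20/7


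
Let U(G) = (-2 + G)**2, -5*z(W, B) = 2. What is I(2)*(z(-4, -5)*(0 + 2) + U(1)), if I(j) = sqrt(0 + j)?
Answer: sqrt(2)/5 ≈ 0.28284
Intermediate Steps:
z(W, B) = -2/5 (z(W, B) = -1/5*2 = -2/5)
I(j) = sqrt(j)
I(2)*(z(-4, -5)*(0 + 2) + U(1)) = sqrt(2)*(-2*(0 + 2)/5 + (-2 + 1)**2) = sqrt(2)*(-2/5*2 + (-1)**2) = sqrt(2)*(-4/5 + 1) = sqrt(2)*(1/5) = sqrt(2)/5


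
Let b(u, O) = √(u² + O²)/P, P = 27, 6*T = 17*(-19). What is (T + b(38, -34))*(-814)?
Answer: 131461/3 - 8140*√26/27 ≈ 42283.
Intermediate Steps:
T = -323/6 (T = (17*(-19))/6 = (⅙)*(-323) = -323/6 ≈ -53.833)
b(u, O) = √(O² + u²)/27 (b(u, O) = √(u² + O²)/27 = √(O² + u²)*(1/27) = √(O² + u²)/27)
(T + b(38, -34))*(-814) = (-323/6 + √((-34)² + 38²)/27)*(-814) = (-323/6 + √(1156 + 1444)/27)*(-814) = (-323/6 + √2600/27)*(-814) = (-323/6 + (10*√26)/27)*(-814) = (-323/6 + 10*√26/27)*(-814) = 131461/3 - 8140*√26/27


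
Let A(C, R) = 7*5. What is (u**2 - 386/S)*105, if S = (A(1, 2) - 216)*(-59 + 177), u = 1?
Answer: 1141560/10679 ≈ 106.90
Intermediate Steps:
A(C, R) = 35
S = -21358 (S = (35 - 216)*(-59 + 177) = -181*118 = -21358)
(u**2 - 386/S)*105 = (1**2 - 386/(-21358))*105 = (1 - 386*(-1/21358))*105 = (1 + 193/10679)*105 = (10872/10679)*105 = 1141560/10679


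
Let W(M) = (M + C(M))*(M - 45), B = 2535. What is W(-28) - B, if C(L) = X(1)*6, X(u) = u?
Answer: -929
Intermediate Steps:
C(L) = 6 (C(L) = 1*6 = 6)
W(M) = (-45 + M)*(6 + M) (W(M) = (M + 6)*(M - 45) = (6 + M)*(-45 + M) = (-45 + M)*(6 + M))
W(-28) - B = (-270 + (-28)² - 39*(-28)) - 1*2535 = (-270 + 784 + 1092) - 2535 = 1606 - 2535 = -929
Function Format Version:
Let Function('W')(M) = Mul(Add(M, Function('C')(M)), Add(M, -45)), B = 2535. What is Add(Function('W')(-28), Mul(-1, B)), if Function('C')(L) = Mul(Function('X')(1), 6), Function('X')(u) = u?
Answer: -929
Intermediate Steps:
Function('C')(L) = 6 (Function('C')(L) = Mul(1, 6) = 6)
Function('W')(M) = Mul(Add(-45, M), Add(6, M)) (Function('W')(M) = Mul(Add(M, 6), Add(M, -45)) = Mul(Add(6, M), Add(-45, M)) = Mul(Add(-45, M), Add(6, M)))
Add(Function('W')(-28), Mul(-1, B)) = Add(Add(-270, Pow(-28, 2), Mul(-39, -28)), Mul(-1, 2535)) = Add(Add(-270, 784, 1092), -2535) = Add(1606, -2535) = -929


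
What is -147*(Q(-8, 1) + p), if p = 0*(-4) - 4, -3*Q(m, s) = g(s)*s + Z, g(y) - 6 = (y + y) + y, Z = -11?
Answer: 490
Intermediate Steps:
g(y) = 6 + 3*y (g(y) = 6 + ((y + y) + y) = 6 + (2*y + y) = 6 + 3*y)
Q(m, s) = 11/3 - s*(6 + 3*s)/3 (Q(m, s) = -((6 + 3*s)*s - 11)/3 = -(s*(6 + 3*s) - 11)/3 = -(-11 + s*(6 + 3*s))/3 = 11/3 - s*(6 + 3*s)/3)
p = -4 (p = 0 - 4 = -4)
-147*(Q(-8, 1) + p) = -147*((11/3 - 1*1*(2 + 1)) - 4) = -147*((11/3 - 1*1*3) - 4) = -147*((11/3 - 3) - 4) = -147*(⅔ - 4) = -147*(-10/3) = 490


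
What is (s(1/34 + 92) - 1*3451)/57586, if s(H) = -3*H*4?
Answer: -77441/978962 ≈ -0.079105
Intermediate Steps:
s(H) = -12*H
(s(1/34 + 92) - 1*3451)/57586 = (-12*(1/34 + 92) - 1*3451)/57586 = (-12*(1/34 + 92) - 3451)*(1/57586) = (-12*3129/34 - 3451)*(1/57586) = (-18774/17 - 3451)*(1/57586) = -77441/17*1/57586 = -77441/978962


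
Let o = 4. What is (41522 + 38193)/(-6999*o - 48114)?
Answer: -15943/15222 ≈ -1.0474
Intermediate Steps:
(41522 + 38193)/(-6999*o - 48114) = (41522 + 38193)/(-6999*4 - 48114) = 79715/(-27996 - 48114) = 79715/(-76110) = 79715*(-1/76110) = -15943/15222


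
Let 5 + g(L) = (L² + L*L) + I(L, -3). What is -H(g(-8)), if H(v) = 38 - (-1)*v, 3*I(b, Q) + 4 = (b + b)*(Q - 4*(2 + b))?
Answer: -143/3 ≈ -47.667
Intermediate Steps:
I(b, Q) = -4/3 + 2*b*(-8 + Q - 4*b)/3 (I(b, Q) = -4/3 + ((b + b)*(Q - 4*(2 + b)))/3 = -4/3 + ((2*b)*(Q + (-8 - 4*b)))/3 = -4/3 + ((2*b)*(-8 + Q - 4*b))/3 = -4/3 + (2*b*(-8 + Q - 4*b))/3 = -4/3 + 2*b*(-8 + Q - 4*b)/3)
g(L) = -19/3 - 22*L/3 - 2*L²/3 (g(L) = -5 + ((L² + L*L) + (-4/3 - 16*L/3 - 8*L²/3 + (⅔)*(-3)*L)) = -5 + ((L² + L²) + (-4/3 - 16*L/3 - 8*L²/3 - 2*L)) = -5 + (2*L² + (-4/3 - 22*L/3 - 8*L²/3)) = -5 + (-4/3 - 22*L/3 - 2*L²/3) = -19/3 - 22*L/3 - 2*L²/3)
H(v) = 38 + v
-H(g(-8)) = -(38 + (-19/3 - 22/3*(-8) - ⅔*(-8)²)) = -(38 + (-19/3 + 176/3 - ⅔*64)) = -(38 + (-19/3 + 176/3 - 128/3)) = -(38 + 29/3) = -1*143/3 = -143/3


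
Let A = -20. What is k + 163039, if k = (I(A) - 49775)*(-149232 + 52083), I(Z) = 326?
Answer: 4804083940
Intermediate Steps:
k = 4803920901 (k = (326 - 49775)*(-149232 + 52083) = -49449*(-97149) = 4803920901)
k + 163039 = 4803920901 + 163039 = 4804083940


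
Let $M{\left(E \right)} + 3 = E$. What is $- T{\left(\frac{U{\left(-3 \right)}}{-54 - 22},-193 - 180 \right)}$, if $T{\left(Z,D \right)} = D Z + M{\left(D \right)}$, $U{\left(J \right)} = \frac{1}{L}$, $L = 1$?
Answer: $\frac{28203}{76} \approx 371.09$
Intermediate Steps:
$M{\left(E \right)} = -3 + E$
$U{\left(J \right)} = 1$ ($U{\left(J \right)} = 1^{-1} = 1$)
$T{\left(Z,D \right)} = -3 + D + D Z$ ($T{\left(Z,D \right)} = D Z + \left(-3 + D\right) = -3 + D + D Z$)
$- T{\left(\frac{U{\left(-3 \right)}}{-54 - 22},-193 - 180 \right)} = - (-3 - 373 + \left(-193 - 180\right) 1 \frac{1}{-54 - 22}) = - (-3 - 373 - 373 \cdot 1 \frac{1}{-76}) = - (-3 - 373 - 373 \cdot 1 \left(- \frac{1}{76}\right)) = - (-3 - 373 - - \frac{373}{76}) = - (-3 - 373 + \frac{373}{76}) = \left(-1\right) \left(- \frac{28203}{76}\right) = \frac{28203}{76}$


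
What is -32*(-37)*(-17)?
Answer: -20128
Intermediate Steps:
-32*(-37)*(-17) = 1184*(-17) = -20128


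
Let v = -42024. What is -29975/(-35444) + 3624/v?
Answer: 47134181/62062444 ≈ 0.75946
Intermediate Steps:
-29975/(-35444) + 3624/v = -29975/(-35444) + 3624/(-42024) = -29975*(-1/35444) + 3624*(-1/42024) = 29975/35444 - 151/1751 = 47134181/62062444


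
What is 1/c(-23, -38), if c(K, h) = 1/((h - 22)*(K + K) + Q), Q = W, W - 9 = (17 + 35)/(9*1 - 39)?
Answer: 41509/15 ≈ 2767.3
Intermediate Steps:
W = 109/15 (W = 9 + (17 + 35)/(9*1 - 39) = 9 + 52/(9 - 39) = 9 + 52/(-30) = 9 + 52*(-1/30) = 9 - 26/15 = 109/15 ≈ 7.2667)
Q = 109/15 ≈ 7.2667
c(K, h) = 1/(109/15 + 2*K*(-22 + h)) (c(K, h) = 1/((h - 22)*(K + K) + 109/15) = 1/((-22 + h)*(2*K) + 109/15) = 1/(2*K*(-22 + h) + 109/15) = 1/(109/15 + 2*K*(-22 + h)))
1/c(-23, -38) = 1/(15/(109 - 660*(-23) + 30*(-23)*(-38))) = 1/(15/(109 + 15180 + 26220)) = 1/(15/41509) = 41509/15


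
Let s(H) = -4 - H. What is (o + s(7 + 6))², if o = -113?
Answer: 16900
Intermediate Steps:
(o + s(7 + 6))² = (-113 + (-4 - (7 + 6)))² = (-113 + (-4 - 1*13))² = (-113 + (-4 - 13))² = (-113 - 17)² = (-130)² = 16900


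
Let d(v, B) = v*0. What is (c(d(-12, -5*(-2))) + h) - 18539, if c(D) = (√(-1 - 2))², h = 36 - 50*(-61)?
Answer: -15456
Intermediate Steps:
d(v, B) = 0
h = 3086 (h = 36 + 3050 = 3086)
c(D) = -3 (c(D) = (√(-3))² = (I*√3)² = -3)
(c(d(-12, -5*(-2))) + h) - 18539 = (-3 + 3086) - 18539 = 3083 - 18539 = -15456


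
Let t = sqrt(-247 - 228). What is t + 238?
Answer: 238 + 5*I*sqrt(19) ≈ 238.0 + 21.794*I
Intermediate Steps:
t = 5*I*sqrt(19) (t = sqrt(-475) = 5*I*sqrt(19) ≈ 21.794*I)
t + 238 = 5*I*sqrt(19) + 238 = 238 + 5*I*sqrt(19)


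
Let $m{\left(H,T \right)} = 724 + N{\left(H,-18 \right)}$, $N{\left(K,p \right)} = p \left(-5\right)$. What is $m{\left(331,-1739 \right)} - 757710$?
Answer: $-756896$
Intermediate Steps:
$N{\left(K,p \right)} = - 5 p$
$m{\left(H,T \right)} = 814$ ($m{\left(H,T \right)} = 724 - -90 = 724 + 90 = 814$)
$m{\left(331,-1739 \right)} - 757710 = 814 - 757710 = -756896$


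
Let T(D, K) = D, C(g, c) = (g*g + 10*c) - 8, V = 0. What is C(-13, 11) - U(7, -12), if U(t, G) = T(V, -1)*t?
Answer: 271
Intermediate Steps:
C(g, c) = -8 + g**2 + 10*c (C(g, c) = (g**2 + 10*c) - 8 = -8 + g**2 + 10*c)
U(t, G) = 0 (U(t, G) = 0*t = 0)
C(-13, 11) - U(7, -12) = (-8 + (-13)**2 + 10*11) - 1*0 = (-8 + 169 + 110) + 0 = 271 + 0 = 271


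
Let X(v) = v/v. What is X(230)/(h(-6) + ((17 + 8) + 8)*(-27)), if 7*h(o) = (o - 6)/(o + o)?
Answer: -7/6236 ≈ -0.0011225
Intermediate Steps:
X(v) = 1
h(o) = (-6 + o)/(14*o) (h(o) = ((o - 6)/(o + o))/7 = ((-6 + o)/((2*o)))/7 = ((-6 + o)*(1/(2*o)))/7 = ((-6 + o)/(2*o))/7 = (-6 + o)/(14*o))
X(230)/(h(-6) + ((17 + 8) + 8)*(-27)) = 1/((1/14)*(-6 - 6)/(-6) + ((17 + 8) + 8)*(-27)) = 1/((1/14)*(-1/6)*(-12) + (25 + 8)*(-27)) = 1/(1/7 + 33*(-27)) = 1/(1/7 - 891) = 1/(-6236/7) = 1*(-7/6236) = -7/6236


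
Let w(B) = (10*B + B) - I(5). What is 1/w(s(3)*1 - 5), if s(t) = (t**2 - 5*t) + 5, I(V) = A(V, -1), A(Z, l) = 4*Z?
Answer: -1/86 ≈ -0.011628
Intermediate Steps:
I(V) = 4*V
s(t) = 5 + t**2 - 5*t
w(B) = -20 + 11*B (w(B) = (10*B + B) - 4*5 = 11*B - 1*20 = 11*B - 20 = -20 + 11*B)
1/w(s(3)*1 - 5) = 1/(-20 + 11*((5 + 3**2 - 5*3)*1 - 5)) = 1/(-20 + 11*((5 + 9 - 15)*1 - 5)) = 1/(-20 + 11*(-1*1 - 5)) = 1/(-20 + 11*(-1 - 5)) = 1/(-20 + 11*(-6)) = 1/(-20 - 66) = 1/(-86) = -1/86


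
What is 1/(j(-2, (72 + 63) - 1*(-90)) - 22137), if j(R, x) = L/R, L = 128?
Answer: -1/22201 ≈ -4.5043e-5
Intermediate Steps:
j(R, x) = 128/R
1/(j(-2, (72 + 63) - 1*(-90)) - 22137) = 1/(128/(-2) - 22137) = 1/(128*(-1/2) - 22137) = 1/(-64 - 22137) = 1/(-22201) = -1/22201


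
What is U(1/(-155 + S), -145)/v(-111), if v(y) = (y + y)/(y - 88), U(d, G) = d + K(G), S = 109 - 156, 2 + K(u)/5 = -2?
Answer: -268053/14948 ≈ -17.932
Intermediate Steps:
K(u) = -20 (K(u) = -10 + 5*(-2) = -10 - 10 = -20)
S = -47
U(d, G) = -20 + d (U(d, G) = d - 20 = -20 + d)
v(y) = 2*y/(-88 + y) (v(y) = (2*y)/(-88 + y) = 2*y/(-88 + y))
U(1/(-155 + S), -145)/v(-111) = (-20 + 1/(-155 - 47))/((2*(-111)/(-88 - 111))) = (-20 + 1/(-202))/((2*(-111)/(-199))) = (-20 - 1/202)/((2*(-111)*(-1/199))) = -4041/(202*222/199) = -4041/202*199/222 = -268053/14948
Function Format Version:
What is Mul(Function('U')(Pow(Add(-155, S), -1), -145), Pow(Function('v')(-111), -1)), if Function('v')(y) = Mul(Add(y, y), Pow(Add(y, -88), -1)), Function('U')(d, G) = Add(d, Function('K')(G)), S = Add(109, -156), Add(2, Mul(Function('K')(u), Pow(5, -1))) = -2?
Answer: Rational(-268053, 14948) ≈ -17.932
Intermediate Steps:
Function('K')(u) = -20 (Function('K')(u) = Add(-10, Mul(5, -2)) = Add(-10, -10) = -20)
S = -47
Function('U')(d, G) = Add(-20, d) (Function('U')(d, G) = Add(d, -20) = Add(-20, d))
Function('v')(y) = Mul(2, y, Pow(Add(-88, y), -1)) (Function('v')(y) = Mul(Mul(2, y), Pow(Add(-88, y), -1)) = Mul(2, y, Pow(Add(-88, y), -1)))
Mul(Function('U')(Pow(Add(-155, S), -1), -145), Pow(Function('v')(-111), -1)) = Mul(Add(-20, Pow(Add(-155, -47), -1)), Pow(Mul(2, -111, Pow(Add(-88, -111), -1)), -1)) = Mul(Add(-20, Pow(-202, -1)), Pow(Mul(2, -111, Pow(-199, -1)), -1)) = Mul(Add(-20, Rational(-1, 202)), Pow(Mul(2, -111, Rational(-1, 199)), -1)) = Mul(Rational(-4041, 202), Pow(Rational(222, 199), -1)) = Mul(Rational(-4041, 202), Rational(199, 222)) = Rational(-268053, 14948)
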